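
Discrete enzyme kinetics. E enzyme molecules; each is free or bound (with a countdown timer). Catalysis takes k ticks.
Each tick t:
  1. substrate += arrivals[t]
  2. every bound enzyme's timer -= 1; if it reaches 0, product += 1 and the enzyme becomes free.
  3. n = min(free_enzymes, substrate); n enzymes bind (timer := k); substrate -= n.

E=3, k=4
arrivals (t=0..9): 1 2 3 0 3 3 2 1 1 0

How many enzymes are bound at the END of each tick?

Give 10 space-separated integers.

t=0: arr=1 -> substrate=0 bound=1 product=0
t=1: arr=2 -> substrate=0 bound=3 product=0
t=2: arr=3 -> substrate=3 bound=3 product=0
t=3: arr=0 -> substrate=3 bound=3 product=0
t=4: arr=3 -> substrate=5 bound=3 product=1
t=5: arr=3 -> substrate=6 bound=3 product=3
t=6: arr=2 -> substrate=8 bound=3 product=3
t=7: arr=1 -> substrate=9 bound=3 product=3
t=8: arr=1 -> substrate=9 bound=3 product=4
t=9: arr=0 -> substrate=7 bound=3 product=6

Answer: 1 3 3 3 3 3 3 3 3 3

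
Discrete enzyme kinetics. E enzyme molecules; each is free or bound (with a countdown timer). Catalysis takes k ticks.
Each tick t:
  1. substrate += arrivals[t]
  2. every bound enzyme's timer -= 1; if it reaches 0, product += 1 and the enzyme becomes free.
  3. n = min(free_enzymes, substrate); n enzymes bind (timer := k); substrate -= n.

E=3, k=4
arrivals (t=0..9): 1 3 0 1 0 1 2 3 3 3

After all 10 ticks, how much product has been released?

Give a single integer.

t=0: arr=1 -> substrate=0 bound=1 product=0
t=1: arr=3 -> substrate=1 bound=3 product=0
t=2: arr=0 -> substrate=1 bound=3 product=0
t=3: arr=1 -> substrate=2 bound=3 product=0
t=4: arr=0 -> substrate=1 bound=3 product=1
t=5: arr=1 -> substrate=0 bound=3 product=3
t=6: arr=2 -> substrate=2 bound=3 product=3
t=7: arr=3 -> substrate=5 bound=3 product=3
t=8: arr=3 -> substrate=7 bound=3 product=4
t=9: arr=3 -> substrate=8 bound=3 product=6

Answer: 6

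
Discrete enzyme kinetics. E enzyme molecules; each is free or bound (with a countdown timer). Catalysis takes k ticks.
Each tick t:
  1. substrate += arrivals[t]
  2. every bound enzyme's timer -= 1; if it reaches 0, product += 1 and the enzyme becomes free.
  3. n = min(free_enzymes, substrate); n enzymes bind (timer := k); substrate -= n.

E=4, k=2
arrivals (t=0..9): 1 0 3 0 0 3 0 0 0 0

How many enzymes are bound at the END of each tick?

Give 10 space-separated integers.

Answer: 1 1 3 3 0 3 3 0 0 0

Derivation:
t=0: arr=1 -> substrate=0 bound=1 product=0
t=1: arr=0 -> substrate=0 bound=1 product=0
t=2: arr=3 -> substrate=0 bound=3 product=1
t=3: arr=0 -> substrate=0 bound=3 product=1
t=4: arr=0 -> substrate=0 bound=0 product=4
t=5: arr=3 -> substrate=0 bound=3 product=4
t=6: arr=0 -> substrate=0 bound=3 product=4
t=7: arr=0 -> substrate=0 bound=0 product=7
t=8: arr=0 -> substrate=0 bound=0 product=7
t=9: arr=0 -> substrate=0 bound=0 product=7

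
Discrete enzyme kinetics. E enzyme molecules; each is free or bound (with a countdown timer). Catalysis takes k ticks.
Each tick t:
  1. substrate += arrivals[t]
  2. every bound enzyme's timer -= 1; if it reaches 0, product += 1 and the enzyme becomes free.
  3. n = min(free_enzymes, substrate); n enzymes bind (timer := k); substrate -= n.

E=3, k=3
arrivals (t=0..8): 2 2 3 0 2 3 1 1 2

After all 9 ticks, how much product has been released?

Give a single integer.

Answer: 6

Derivation:
t=0: arr=2 -> substrate=0 bound=2 product=0
t=1: arr=2 -> substrate=1 bound=3 product=0
t=2: arr=3 -> substrate=4 bound=3 product=0
t=3: arr=0 -> substrate=2 bound=3 product=2
t=4: arr=2 -> substrate=3 bound=3 product=3
t=5: arr=3 -> substrate=6 bound=3 product=3
t=6: arr=1 -> substrate=5 bound=3 product=5
t=7: arr=1 -> substrate=5 bound=3 product=6
t=8: arr=2 -> substrate=7 bound=3 product=6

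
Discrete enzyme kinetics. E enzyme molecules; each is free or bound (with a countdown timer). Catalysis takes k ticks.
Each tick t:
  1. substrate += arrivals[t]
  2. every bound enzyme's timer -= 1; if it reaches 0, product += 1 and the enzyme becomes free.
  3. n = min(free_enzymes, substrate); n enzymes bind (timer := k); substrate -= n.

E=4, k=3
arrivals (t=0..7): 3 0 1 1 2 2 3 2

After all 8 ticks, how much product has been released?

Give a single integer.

Answer: 7

Derivation:
t=0: arr=3 -> substrate=0 bound=3 product=0
t=1: arr=0 -> substrate=0 bound=3 product=0
t=2: arr=1 -> substrate=0 bound=4 product=0
t=3: arr=1 -> substrate=0 bound=2 product=3
t=4: arr=2 -> substrate=0 bound=4 product=3
t=5: arr=2 -> substrate=1 bound=4 product=4
t=6: arr=3 -> substrate=3 bound=4 product=5
t=7: arr=2 -> substrate=3 bound=4 product=7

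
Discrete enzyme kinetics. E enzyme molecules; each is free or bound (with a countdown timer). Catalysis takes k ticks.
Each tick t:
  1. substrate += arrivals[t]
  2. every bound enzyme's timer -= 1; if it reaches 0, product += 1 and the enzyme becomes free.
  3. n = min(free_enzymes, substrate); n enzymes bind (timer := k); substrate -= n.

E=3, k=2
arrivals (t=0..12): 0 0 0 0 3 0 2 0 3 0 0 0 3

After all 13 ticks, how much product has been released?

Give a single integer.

t=0: arr=0 -> substrate=0 bound=0 product=0
t=1: arr=0 -> substrate=0 bound=0 product=0
t=2: arr=0 -> substrate=0 bound=0 product=0
t=3: arr=0 -> substrate=0 bound=0 product=0
t=4: arr=3 -> substrate=0 bound=3 product=0
t=5: arr=0 -> substrate=0 bound=3 product=0
t=6: arr=2 -> substrate=0 bound=2 product=3
t=7: arr=0 -> substrate=0 bound=2 product=3
t=8: arr=3 -> substrate=0 bound=3 product=5
t=9: arr=0 -> substrate=0 bound=3 product=5
t=10: arr=0 -> substrate=0 bound=0 product=8
t=11: arr=0 -> substrate=0 bound=0 product=8
t=12: arr=3 -> substrate=0 bound=3 product=8

Answer: 8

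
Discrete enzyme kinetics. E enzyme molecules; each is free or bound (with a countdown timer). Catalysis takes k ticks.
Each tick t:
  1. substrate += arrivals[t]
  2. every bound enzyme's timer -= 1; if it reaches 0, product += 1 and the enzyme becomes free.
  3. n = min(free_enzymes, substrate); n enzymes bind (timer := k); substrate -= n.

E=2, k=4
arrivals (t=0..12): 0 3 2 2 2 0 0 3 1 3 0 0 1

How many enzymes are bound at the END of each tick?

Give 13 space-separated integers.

Answer: 0 2 2 2 2 2 2 2 2 2 2 2 2

Derivation:
t=0: arr=0 -> substrate=0 bound=0 product=0
t=1: arr=3 -> substrate=1 bound=2 product=0
t=2: arr=2 -> substrate=3 bound=2 product=0
t=3: arr=2 -> substrate=5 bound=2 product=0
t=4: arr=2 -> substrate=7 bound=2 product=0
t=5: arr=0 -> substrate=5 bound=2 product=2
t=6: arr=0 -> substrate=5 bound=2 product=2
t=7: arr=3 -> substrate=8 bound=2 product=2
t=8: arr=1 -> substrate=9 bound=2 product=2
t=9: arr=3 -> substrate=10 bound=2 product=4
t=10: arr=0 -> substrate=10 bound=2 product=4
t=11: arr=0 -> substrate=10 bound=2 product=4
t=12: arr=1 -> substrate=11 bound=2 product=4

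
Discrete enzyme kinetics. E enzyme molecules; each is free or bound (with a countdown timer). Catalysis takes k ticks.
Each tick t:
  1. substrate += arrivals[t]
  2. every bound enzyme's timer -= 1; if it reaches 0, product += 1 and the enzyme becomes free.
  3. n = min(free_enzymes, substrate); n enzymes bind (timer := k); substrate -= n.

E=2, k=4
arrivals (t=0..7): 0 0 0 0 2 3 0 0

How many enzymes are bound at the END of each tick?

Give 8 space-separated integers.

t=0: arr=0 -> substrate=0 bound=0 product=0
t=1: arr=0 -> substrate=0 bound=0 product=0
t=2: arr=0 -> substrate=0 bound=0 product=0
t=3: arr=0 -> substrate=0 bound=0 product=0
t=4: arr=2 -> substrate=0 bound=2 product=0
t=5: arr=3 -> substrate=3 bound=2 product=0
t=6: arr=0 -> substrate=3 bound=2 product=0
t=7: arr=0 -> substrate=3 bound=2 product=0

Answer: 0 0 0 0 2 2 2 2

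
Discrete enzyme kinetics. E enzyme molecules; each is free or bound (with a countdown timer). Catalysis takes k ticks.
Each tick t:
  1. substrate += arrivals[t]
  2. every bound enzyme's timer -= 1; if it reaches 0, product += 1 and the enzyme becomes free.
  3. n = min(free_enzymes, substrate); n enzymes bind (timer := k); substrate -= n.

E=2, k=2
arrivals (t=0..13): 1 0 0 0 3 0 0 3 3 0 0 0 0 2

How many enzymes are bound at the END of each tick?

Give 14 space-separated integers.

t=0: arr=1 -> substrate=0 bound=1 product=0
t=1: arr=0 -> substrate=0 bound=1 product=0
t=2: arr=0 -> substrate=0 bound=0 product=1
t=3: arr=0 -> substrate=0 bound=0 product=1
t=4: arr=3 -> substrate=1 bound=2 product=1
t=5: arr=0 -> substrate=1 bound=2 product=1
t=6: arr=0 -> substrate=0 bound=1 product=3
t=7: arr=3 -> substrate=2 bound=2 product=3
t=8: arr=3 -> substrate=4 bound=2 product=4
t=9: arr=0 -> substrate=3 bound=2 product=5
t=10: arr=0 -> substrate=2 bound=2 product=6
t=11: arr=0 -> substrate=1 bound=2 product=7
t=12: arr=0 -> substrate=0 bound=2 product=8
t=13: arr=2 -> substrate=1 bound=2 product=9

Answer: 1 1 0 0 2 2 1 2 2 2 2 2 2 2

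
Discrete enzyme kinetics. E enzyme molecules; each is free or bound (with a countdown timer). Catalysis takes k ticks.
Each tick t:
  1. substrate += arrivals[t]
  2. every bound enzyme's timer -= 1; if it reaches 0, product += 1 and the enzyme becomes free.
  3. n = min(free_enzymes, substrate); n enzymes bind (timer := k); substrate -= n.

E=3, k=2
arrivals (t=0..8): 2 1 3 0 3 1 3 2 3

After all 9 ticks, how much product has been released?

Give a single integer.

Answer: 11

Derivation:
t=0: arr=2 -> substrate=0 bound=2 product=0
t=1: arr=1 -> substrate=0 bound=3 product=0
t=2: arr=3 -> substrate=1 bound=3 product=2
t=3: arr=0 -> substrate=0 bound=3 product=3
t=4: arr=3 -> substrate=1 bound=3 product=5
t=5: arr=1 -> substrate=1 bound=3 product=6
t=6: arr=3 -> substrate=2 bound=3 product=8
t=7: arr=2 -> substrate=3 bound=3 product=9
t=8: arr=3 -> substrate=4 bound=3 product=11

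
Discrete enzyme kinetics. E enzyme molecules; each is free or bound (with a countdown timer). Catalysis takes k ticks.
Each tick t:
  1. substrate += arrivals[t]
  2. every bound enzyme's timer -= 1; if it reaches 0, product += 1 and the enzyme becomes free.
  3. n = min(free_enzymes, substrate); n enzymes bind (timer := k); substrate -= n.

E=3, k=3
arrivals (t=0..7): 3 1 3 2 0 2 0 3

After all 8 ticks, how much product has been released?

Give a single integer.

t=0: arr=3 -> substrate=0 bound=3 product=0
t=1: arr=1 -> substrate=1 bound=3 product=0
t=2: arr=3 -> substrate=4 bound=3 product=0
t=3: arr=2 -> substrate=3 bound=3 product=3
t=4: arr=0 -> substrate=3 bound=3 product=3
t=5: arr=2 -> substrate=5 bound=3 product=3
t=6: arr=0 -> substrate=2 bound=3 product=6
t=7: arr=3 -> substrate=5 bound=3 product=6

Answer: 6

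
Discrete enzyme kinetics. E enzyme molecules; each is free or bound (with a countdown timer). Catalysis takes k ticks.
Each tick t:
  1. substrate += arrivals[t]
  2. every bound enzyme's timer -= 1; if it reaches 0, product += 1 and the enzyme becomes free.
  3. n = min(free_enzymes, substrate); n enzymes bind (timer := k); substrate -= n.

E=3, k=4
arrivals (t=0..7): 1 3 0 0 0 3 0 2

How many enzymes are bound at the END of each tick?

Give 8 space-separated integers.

Answer: 1 3 3 3 3 3 3 3

Derivation:
t=0: arr=1 -> substrate=0 bound=1 product=0
t=1: arr=3 -> substrate=1 bound=3 product=0
t=2: arr=0 -> substrate=1 bound=3 product=0
t=3: arr=0 -> substrate=1 bound=3 product=0
t=4: arr=0 -> substrate=0 bound=3 product=1
t=5: arr=3 -> substrate=1 bound=3 product=3
t=6: arr=0 -> substrate=1 bound=3 product=3
t=7: arr=2 -> substrate=3 bound=3 product=3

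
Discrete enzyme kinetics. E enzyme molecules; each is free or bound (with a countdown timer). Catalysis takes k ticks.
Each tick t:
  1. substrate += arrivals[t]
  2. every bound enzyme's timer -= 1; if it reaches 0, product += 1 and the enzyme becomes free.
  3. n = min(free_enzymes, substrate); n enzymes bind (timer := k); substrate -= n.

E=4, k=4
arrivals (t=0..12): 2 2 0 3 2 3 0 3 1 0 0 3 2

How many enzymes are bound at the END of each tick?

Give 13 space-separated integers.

t=0: arr=2 -> substrate=0 bound=2 product=0
t=1: arr=2 -> substrate=0 bound=4 product=0
t=2: arr=0 -> substrate=0 bound=4 product=0
t=3: arr=3 -> substrate=3 bound=4 product=0
t=4: arr=2 -> substrate=3 bound=4 product=2
t=5: arr=3 -> substrate=4 bound=4 product=4
t=6: arr=0 -> substrate=4 bound=4 product=4
t=7: arr=3 -> substrate=7 bound=4 product=4
t=8: arr=1 -> substrate=6 bound=4 product=6
t=9: arr=0 -> substrate=4 bound=4 product=8
t=10: arr=0 -> substrate=4 bound=4 product=8
t=11: arr=3 -> substrate=7 bound=4 product=8
t=12: arr=2 -> substrate=7 bound=4 product=10

Answer: 2 4 4 4 4 4 4 4 4 4 4 4 4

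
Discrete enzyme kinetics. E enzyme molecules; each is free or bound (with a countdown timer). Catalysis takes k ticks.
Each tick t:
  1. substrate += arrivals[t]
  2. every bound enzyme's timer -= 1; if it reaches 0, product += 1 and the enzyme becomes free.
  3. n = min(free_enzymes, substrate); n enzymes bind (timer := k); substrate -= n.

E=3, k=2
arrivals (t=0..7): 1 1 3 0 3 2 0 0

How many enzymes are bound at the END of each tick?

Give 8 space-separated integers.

t=0: arr=1 -> substrate=0 bound=1 product=0
t=1: arr=1 -> substrate=0 bound=2 product=0
t=2: arr=3 -> substrate=1 bound=3 product=1
t=3: arr=0 -> substrate=0 bound=3 product=2
t=4: arr=3 -> substrate=1 bound=3 product=4
t=5: arr=2 -> substrate=2 bound=3 product=5
t=6: arr=0 -> substrate=0 bound=3 product=7
t=7: arr=0 -> substrate=0 bound=2 product=8

Answer: 1 2 3 3 3 3 3 2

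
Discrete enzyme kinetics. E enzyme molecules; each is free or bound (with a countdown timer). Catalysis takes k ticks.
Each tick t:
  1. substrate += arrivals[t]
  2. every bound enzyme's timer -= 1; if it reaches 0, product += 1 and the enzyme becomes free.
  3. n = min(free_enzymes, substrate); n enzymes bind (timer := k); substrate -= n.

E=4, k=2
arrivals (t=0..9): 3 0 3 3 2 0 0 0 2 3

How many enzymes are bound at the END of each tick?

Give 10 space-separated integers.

Answer: 3 3 3 4 4 4 1 0 2 4

Derivation:
t=0: arr=3 -> substrate=0 bound=3 product=0
t=1: arr=0 -> substrate=0 bound=3 product=0
t=2: arr=3 -> substrate=0 bound=3 product=3
t=3: arr=3 -> substrate=2 bound=4 product=3
t=4: arr=2 -> substrate=1 bound=4 product=6
t=5: arr=0 -> substrate=0 bound=4 product=7
t=6: arr=0 -> substrate=0 bound=1 product=10
t=7: arr=0 -> substrate=0 bound=0 product=11
t=8: arr=2 -> substrate=0 bound=2 product=11
t=9: arr=3 -> substrate=1 bound=4 product=11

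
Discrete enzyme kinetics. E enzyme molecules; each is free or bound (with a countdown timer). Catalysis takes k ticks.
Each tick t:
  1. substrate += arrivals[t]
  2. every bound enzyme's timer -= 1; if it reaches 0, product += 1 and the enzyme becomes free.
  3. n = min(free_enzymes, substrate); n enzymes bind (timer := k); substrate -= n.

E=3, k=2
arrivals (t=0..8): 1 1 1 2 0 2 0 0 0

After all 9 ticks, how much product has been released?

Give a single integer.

Answer: 7

Derivation:
t=0: arr=1 -> substrate=0 bound=1 product=0
t=1: arr=1 -> substrate=0 bound=2 product=0
t=2: arr=1 -> substrate=0 bound=2 product=1
t=3: arr=2 -> substrate=0 bound=3 product=2
t=4: arr=0 -> substrate=0 bound=2 product=3
t=5: arr=2 -> substrate=0 bound=2 product=5
t=6: arr=0 -> substrate=0 bound=2 product=5
t=7: arr=0 -> substrate=0 bound=0 product=7
t=8: arr=0 -> substrate=0 bound=0 product=7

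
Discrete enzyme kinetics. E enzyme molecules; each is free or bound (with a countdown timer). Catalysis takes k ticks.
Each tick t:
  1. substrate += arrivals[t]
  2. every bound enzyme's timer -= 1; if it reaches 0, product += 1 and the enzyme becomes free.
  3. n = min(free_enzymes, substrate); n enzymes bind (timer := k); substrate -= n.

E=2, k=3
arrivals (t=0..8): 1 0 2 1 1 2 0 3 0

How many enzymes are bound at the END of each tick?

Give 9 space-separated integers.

Answer: 1 1 2 2 2 2 2 2 2

Derivation:
t=0: arr=1 -> substrate=0 bound=1 product=0
t=1: arr=0 -> substrate=0 bound=1 product=0
t=2: arr=2 -> substrate=1 bound=2 product=0
t=3: arr=1 -> substrate=1 bound=2 product=1
t=4: arr=1 -> substrate=2 bound=2 product=1
t=5: arr=2 -> substrate=3 bound=2 product=2
t=6: arr=0 -> substrate=2 bound=2 product=3
t=7: arr=3 -> substrate=5 bound=2 product=3
t=8: arr=0 -> substrate=4 bound=2 product=4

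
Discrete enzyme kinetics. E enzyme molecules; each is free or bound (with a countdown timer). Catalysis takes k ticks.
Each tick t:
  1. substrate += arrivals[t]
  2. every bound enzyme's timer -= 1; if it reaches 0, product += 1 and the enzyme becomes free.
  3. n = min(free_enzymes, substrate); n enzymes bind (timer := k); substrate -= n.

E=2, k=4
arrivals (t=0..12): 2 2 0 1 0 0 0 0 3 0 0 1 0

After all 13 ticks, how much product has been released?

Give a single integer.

Answer: 6

Derivation:
t=0: arr=2 -> substrate=0 bound=2 product=0
t=1: arr=2 -> substrate=2 bound=2 product=0
t=2: arr=0 -> substrate=2 bound=2 product=0
t=3: arr=1 -> substrate=3 bound=2 product=0
t=4: arr=0 -> substrate=1 bound=2 product=2
t=5: arr=0 -> substrate=1 bound=2 product=2
t=6: arr=0 -> substrate=1 bound=2 product=2
t=7: arr=0 -> substrate=1 bound=2 product=2
t=8: arr=3 -> substrate=2 bound=2 product=4
t=9: arr=0 -> substrate=2 bound=2 product=4
t=10: arr=0 -> substrate=2 bound=2 product=4
t=11: arr=1 -> substrate=3 bound=2 product=4
t=12: arr=0 -> substrate=1 bound=2 product=6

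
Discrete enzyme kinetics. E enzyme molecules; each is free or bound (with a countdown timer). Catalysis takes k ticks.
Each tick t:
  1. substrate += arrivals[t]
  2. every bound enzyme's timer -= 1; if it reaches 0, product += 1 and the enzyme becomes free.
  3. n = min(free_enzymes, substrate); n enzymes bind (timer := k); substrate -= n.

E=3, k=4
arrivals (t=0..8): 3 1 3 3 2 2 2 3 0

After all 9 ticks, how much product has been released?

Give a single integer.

Answer: 6

Derivation:
t=0: arr=3 -> substrate=0 bound=3 product=0
t=1: arr=1 -> substrate=1 bound=3 product=0
t=2: arr=3 -> substrate=4 bound=3 product=0
t=3: arr=3 -> substrate=7 bound=3 product=0
t=4: arr=2 -> substrate=6 bound=3 product=3
t=5: arr=2 -> substrate=8 bound=3 product=3
t=6: arr=2 -> substrate=10 bound=3 product=3
t=7: arr=3 -> substrate=13 bound=3 product=3
t=8: arr=0 -> substrate=10 bound=3 product=6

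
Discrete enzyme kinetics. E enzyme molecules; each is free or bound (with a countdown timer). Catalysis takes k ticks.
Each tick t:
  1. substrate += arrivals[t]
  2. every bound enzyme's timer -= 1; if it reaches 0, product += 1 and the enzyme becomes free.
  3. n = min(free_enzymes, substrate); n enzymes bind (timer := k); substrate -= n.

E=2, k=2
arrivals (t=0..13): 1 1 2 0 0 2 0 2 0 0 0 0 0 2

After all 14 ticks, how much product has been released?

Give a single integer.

t=0: arr=1 -> substrate=0 bound=1 product=0
t=1: arr=1 -> substrate=0 bound=2 product=0
t=2: arr=2 -> substrate=1 bound=2 product=1
t=3: arr=0 -> substrate=0 bound=2 product=2
t=4: arr=0 -> substrate=0 bound=1 product=3
t=5: arr=2 -> substrate=0 bound=2 product=4
t=6: arr=0 -> substrate=0 bound=2 product=4
t=7: arr=2 -> substrate=0 bound=2 product=6
t=8: arr=0 -> substrate=0 bound=2 product=6
t=9: arr=0 -> substrate=0 bound=0 product=8
t=10: arr=0 -> substrate=0 bound=0 product=8
t=11: arr=0 -> substrate=0 bound=0 product=8
t=12: arr=0 -> substrate=0 bound=0 product=8
t=13: arr=2 -> substrate=0 bound=2 product=8

Answer: 8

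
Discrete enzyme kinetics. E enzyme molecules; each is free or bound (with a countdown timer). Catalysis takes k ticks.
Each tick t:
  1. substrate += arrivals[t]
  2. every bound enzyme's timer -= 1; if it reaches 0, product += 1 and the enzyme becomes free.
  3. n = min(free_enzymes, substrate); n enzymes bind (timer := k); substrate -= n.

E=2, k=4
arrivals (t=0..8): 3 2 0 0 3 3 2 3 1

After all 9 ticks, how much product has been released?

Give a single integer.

t=0: arr=3 -> substrate=1 bound=2 product=0
t=1: arr=2 -> substrate=3 bound=2 product=0
t=2: arr=0 -> substrate=3 bound=2 product=0
t=3: arr=0 -> substrate=3 bound=2 product=0
t=4: arr=3 -> substrate=4 bound=2 product=2
t=5: arr=3 -> substrate=7 bound=2 product=2
t=6: arr=2 -> substrate=9 bound=2 product=2
t=7: arr=3 -> substrate=12 bound=2 product=2
t=8: arr=1 -> substrate=11 bound=2 product=4

Answer: 4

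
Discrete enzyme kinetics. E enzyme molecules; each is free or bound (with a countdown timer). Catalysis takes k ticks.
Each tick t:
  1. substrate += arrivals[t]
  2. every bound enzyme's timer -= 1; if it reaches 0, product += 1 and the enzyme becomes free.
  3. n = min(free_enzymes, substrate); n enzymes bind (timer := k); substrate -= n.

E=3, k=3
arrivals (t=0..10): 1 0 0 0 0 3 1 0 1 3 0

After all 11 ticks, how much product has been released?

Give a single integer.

Answer: 4

Derivation:
t=0: arr=1 -> substrate=0 bound=1 product=0
t=1: arr=0 -> substrate=0 bound=1 product=0
t=2: arr=0 -> substrate=0 bound=1 product=0
t=3: arr=0 -> substrate=0 bound=0 product=1
t=4: arr=0 -> substrate=0 bound=0 product=1
t=5: arr=3 -> substrate=0 bound=3 product=1
t=6: arr=1 -> substrate=1 bound=3 product=1
t=7: arr=0 -> substrate=1 bound=3 product=1
t=8: arr=1 -> substrate=0 bound=2 product=4
t=9: arr=3 -> substrate=2 bound=3 product=4
t=10: arr=0 -> substrate=2 bound=3 product=4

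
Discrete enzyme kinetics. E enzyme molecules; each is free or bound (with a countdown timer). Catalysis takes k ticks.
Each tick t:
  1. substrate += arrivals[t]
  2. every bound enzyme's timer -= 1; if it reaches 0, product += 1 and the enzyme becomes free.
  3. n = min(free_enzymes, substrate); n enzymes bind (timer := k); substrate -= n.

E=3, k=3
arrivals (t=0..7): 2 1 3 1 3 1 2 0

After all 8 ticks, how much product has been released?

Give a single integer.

t=0: arr=2 -> substrate=0 bound=2 product=0
t=1: arr=1 -> substrate=0 bound=3 product=0
t=2: arr=3 -> substrate=3 bound=3 product=0
t=3: arr=1 -> substrate=2 bound=3 product=2
t=4: arr=3 -> substrate=4 bound=3 product=3
t=5: arr=1 -> substrate=5 bound=3 product=3
t=6: arr=2 -> substrate=5 bound=3 product=5
t=7: arr=0 -> substrate=4 bound=3 product=6

Answer: 6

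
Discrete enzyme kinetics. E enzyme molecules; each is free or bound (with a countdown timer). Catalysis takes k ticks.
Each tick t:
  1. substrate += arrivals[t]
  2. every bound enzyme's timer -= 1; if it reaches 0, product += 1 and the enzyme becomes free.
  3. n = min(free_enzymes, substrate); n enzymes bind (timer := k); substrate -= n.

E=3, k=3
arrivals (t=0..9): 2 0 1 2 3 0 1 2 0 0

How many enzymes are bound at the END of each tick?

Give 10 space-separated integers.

t=0: arr=2 -> substrate=0 bound=2 product=0
t=1: arr=0 -> substrate=0 bound=2 product=0
t=2: arr=1 -> substrate=0 bound=3 product=0
t=3: arr=2 -> substrate=0 bound=3 product=2
t=4: arr=3 -> substrate=3 bound=3 product=2
t=5: arr=0 -> substrate=2 bound=3 product=3
t=6: arr=1 -> substrate=1 bound=3 product=5
t=7: arr=2 -> substrate=3 bound=3 product=5
t=8: arr=0 -> substrate=2 bound=3 product=6
t=9: arr=0 -> substrate=0 bound=3 product=8

Answer: 2 2 3 3 3 3 3 3 3 3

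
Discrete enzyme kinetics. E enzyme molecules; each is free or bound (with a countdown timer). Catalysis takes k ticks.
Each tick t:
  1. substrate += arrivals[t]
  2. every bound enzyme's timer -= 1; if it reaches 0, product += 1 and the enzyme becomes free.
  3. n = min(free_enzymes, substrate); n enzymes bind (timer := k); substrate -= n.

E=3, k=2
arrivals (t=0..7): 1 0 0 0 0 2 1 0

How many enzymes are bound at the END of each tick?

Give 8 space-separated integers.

t=0: arr=1 -> substrate=0 bound=1 product=0
t=1: arr=0 -> substrate=0 bound=1 product=0
t=2: arr=0 -> substrate=0 bound=0 product=1
t=3: arr=0 -> substrate=0 bound=0 product=1
t=4: arr=0 -> substrate=0 bound=0 product=1
t=5: arr=2 -> substrate=0 bound=2 product=1
t=6: arr=1 -> substrate=0 bound=3 product=1
t=7: arr=0 -> substrate=0 bound=1 product=3

Answer: 1 1 0 0 0 2 3 1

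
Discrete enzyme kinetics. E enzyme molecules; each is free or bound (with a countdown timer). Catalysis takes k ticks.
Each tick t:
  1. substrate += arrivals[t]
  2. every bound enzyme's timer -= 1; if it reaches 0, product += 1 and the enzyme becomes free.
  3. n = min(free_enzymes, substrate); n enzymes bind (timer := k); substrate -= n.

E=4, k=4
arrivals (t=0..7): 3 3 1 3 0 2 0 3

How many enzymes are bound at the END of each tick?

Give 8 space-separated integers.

t=0: arr=3 -> substrate=0 bound=3 product=0
t=1: arr=3 -> substrate=2 bound=4 product=0
t=2: arr=1 -> substrate=3 bound=4 product=0
t=3: arr=3 -> substrate=6 bound=4 product=0
t=4: arr=0 -> substrate=3 bound=4 product=3
t=5: arr=2 -> substrate=4 bound=4 product=4
t=6: arr=0 -> substrate=4 bound=4 product=4
t=7: arr=3 -> substrate=7 bound=4 product=4

Answer: 3 4 4 4 4 4 4 4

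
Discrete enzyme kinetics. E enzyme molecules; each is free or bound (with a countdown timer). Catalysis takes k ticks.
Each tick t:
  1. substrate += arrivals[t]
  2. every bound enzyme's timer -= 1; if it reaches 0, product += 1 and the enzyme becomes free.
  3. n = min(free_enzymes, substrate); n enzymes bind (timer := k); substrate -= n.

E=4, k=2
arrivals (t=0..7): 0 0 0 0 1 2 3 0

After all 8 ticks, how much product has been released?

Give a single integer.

Answer: 3

Derivation:
t=0: arr=0 -> substrate=0 bound=0 product=0
t=1: arr=0 -> substrate=0 bound=0 product=0
t=2: arr=0 -> substrate=0 bound=0 product=0
t=3: arr=0 -> substrate=0 bound=0 product=0
t=4: arr=1 -> substrate=0 bound=1 product=0
t=5: arr=2 -> substrate=0 bound=3 product=0
t=6: arr=3 -> substrate=1 bound=4 product=1
t=7: arr=0 -> substrate=0 bound=3 product=3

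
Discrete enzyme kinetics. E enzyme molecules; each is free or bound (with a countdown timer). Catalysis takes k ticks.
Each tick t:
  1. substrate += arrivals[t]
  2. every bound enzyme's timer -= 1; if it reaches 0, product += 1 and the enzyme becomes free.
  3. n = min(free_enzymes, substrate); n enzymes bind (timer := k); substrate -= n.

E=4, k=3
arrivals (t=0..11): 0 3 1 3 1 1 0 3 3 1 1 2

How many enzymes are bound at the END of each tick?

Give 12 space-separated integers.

Answer: 0 3 4 4 4 4 4 4 4 4 4 4

Derivation:
t=0: arr=0 -> substrate=0 bound=0 product=0
t=1: arr=3 -> substrate=0 bound=3 product=0
t=2: arr=1 -> substrate=0 bound=4 product=0
t=3: arr=3 -> substrate=3 bound=4 product=0
t=4: arr=1 -> substrate=1 bound=4 product=3
t=5: arr=1 -> substrate=1 bound=4 product=4
t=6: arr=0 -> substrate=1 bound=4 product=4
t=7: arr=3 -> substrate=1 bound=4 product=7
t=8: arr=3 -> substrate=3 bound=4 product=8
t=9: arr=1 -> substrate=4 bound=4 product=8
t=10: arr=1 -> substrate=2 bound=4 product=11
t=11: arr=2 -> substrate=3 bound=4 product=12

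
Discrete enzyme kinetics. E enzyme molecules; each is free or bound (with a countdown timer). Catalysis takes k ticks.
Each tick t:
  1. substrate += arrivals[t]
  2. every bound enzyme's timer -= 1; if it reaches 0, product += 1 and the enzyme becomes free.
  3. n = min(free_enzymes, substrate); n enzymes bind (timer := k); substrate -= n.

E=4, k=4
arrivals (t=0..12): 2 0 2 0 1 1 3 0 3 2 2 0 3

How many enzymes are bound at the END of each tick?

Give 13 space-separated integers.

Answer: 2 2 4 4 3 4 4 4 4 4 4 4 4

Derivation:
t=0: arr=2 -> substrate=0 bound=2 product=0
t=1: arr=0 -> substrate=0 bound=2 product=0
t=2: arr=2 -> substrate=0 bound=4 product=0
t=3: arr=0 -> substrate=0 bound=4 product=0
t=4: arr=1 -> substrate=0 bound=3 product=2
t=5: arr=1 -> substrate=0 bound=4 product=2
t=6: arr=3 -> substrate=1 bound=4 product=4
t=7: arr=0 -> substrate=1 bound=4 product=4
t=8: arr=3 -> substrate=3 bound=4 product=5
t=9: arr=2 -> substrate=4 bound=4 product=6
t=10: arr=2 -> substrate=4 bound=4 product=8
t=11: arr=0 -> substrate=4 bound=4 product=8
t=12: arr=3 -> substrate=6 bound=4 product=9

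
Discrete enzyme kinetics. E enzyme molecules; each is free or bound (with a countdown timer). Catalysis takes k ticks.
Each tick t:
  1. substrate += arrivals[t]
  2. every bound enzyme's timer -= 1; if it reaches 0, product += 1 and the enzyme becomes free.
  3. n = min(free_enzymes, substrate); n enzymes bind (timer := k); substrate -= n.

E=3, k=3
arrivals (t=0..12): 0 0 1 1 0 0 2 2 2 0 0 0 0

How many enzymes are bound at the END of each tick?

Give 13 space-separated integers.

Answer: 0 0 1 2 2 1 2 3 3 3 3 3 1

Derivation:
t=0: arr=0 -> substrate=0 bound=0 product=0
t=1: arr=0 -> substrate=0 bound=0 product=0
t=2: arr=1 -> substrate=0 bound=1 product=0
t=3: arr=1 -> substrate=0 bound=2 product=0
t=4: arr=0 -> substrate=0 bound=2 product=0
t=5: arr=0 -> substrate=0 bound=1 product=1
t=6: arr=2 -> substrate=0 bound=2 product=2
t=7: arr=2 -> substrate=1 bound=3 product=2
t=8: arr=2 -> substrate=3 bound=3 product=2
t=9: arr=0 -> substrate=1 bound=3 product=4
t=10: arr=0 -> substrate=0 bound=3 product=5
t=11: arr=0 -> substrate=0 bound=3 product=5
t=12: arr=0 -> substrate=0 bound=1 product=7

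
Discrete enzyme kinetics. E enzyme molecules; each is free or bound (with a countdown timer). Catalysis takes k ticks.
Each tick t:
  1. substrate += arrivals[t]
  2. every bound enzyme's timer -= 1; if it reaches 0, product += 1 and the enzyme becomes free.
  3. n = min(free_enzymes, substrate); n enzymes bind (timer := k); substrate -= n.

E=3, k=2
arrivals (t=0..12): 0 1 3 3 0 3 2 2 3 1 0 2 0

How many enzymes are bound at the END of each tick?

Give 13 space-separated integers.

t=0: arr=0 -> substrate=0 bound=0 product=0
t=1: arr=1 -> substrate=0 bound=1 product=0
t=2: arr=3 -> substrate=1 bound=3 product=0
t=3: arr=3 -> substrate=3 bound=3 product=1
t=4: arr=0 -> substrate=1 bound=3 product=3
t=5: arr=3 -> substrate=3 bound=3 product=4
t=6: arr=2 -> substrate=3 bound=3 product=6
t=7: arr=2 -> substrate=4 bound=3 product=7
t=8: arr=3 -> substrate=5 bound=3 product=9
t=9: arr=1 -> substrate=5 bound=3 product=10
t=10: arr=0 -> substrate=3 bound=3 product=12
t=11: arr=2 -> substrate=4 bound=3 product=13
t=12: arr=0 -> substrate=2 bound=3 product=15

Answer: 0 1 3 3 3 3 3 3 3 3 3 3 3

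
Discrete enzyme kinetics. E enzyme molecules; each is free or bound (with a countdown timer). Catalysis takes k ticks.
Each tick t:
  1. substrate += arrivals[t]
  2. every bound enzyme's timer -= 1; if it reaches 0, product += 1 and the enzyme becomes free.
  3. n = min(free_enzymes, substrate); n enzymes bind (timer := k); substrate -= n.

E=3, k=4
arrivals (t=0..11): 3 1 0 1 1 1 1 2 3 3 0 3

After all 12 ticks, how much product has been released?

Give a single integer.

Answer: 6

Derivation:
t=0: arr=3 -> substrate=0 bound=3 product=0
t=1: arr=1 -> substrate=1 bound=3 product=0
t=2: arr=0 -> substrate=1 bound=3 product=0
t=3: arr=1 -> substrate=2 bound=3 product=0
t=4: arr=1 -> substrate=0 bound=3 product=3
t=5: arr=1 -> substrate=1 bound=3 product=3
t=6: arr=1 -> substrate=2 bound=3 product=3
t=7: arr=2 -> substrate=4 bound=3 product=3
t=8: arr=3 -> substrate=4 bound=3 product=6
t=9: arr=3 -> substrate=7 bound=3 product=6
t=10: arr=0 -> substrate=7 bound=3 product=6
t=11: arr=3 -> substrate=10 bound=3 product=6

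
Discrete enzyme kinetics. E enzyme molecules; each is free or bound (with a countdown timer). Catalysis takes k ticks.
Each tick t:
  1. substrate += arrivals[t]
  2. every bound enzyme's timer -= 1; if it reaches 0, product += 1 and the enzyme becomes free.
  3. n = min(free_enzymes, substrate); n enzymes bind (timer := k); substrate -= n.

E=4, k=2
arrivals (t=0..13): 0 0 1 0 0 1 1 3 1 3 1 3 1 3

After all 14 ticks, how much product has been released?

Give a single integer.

Answer: 14

Derivation:
t=0: arr=0 -> substrate=0 bound=0 product=0
t=1: arr=0 -> substrate=0 bound=0 product=0
t=2: arr=1 -> substrate=0 bound=1 product=0
t=3: arr=0 -> substrate=0 bound=1 product=0
t=4: arr=0 -> substrate=0 bound=0 product=1
t=5: arr=1 -> substrate=0 bound=1 product=1
t=6: arr=1 -> substrate=0 bound=2 product=1
t=7: arr=3 -> substrate=0 bound=4 product=2
t=8: arr=1 -> substrate=0 bound=4 product=3
t=9: arr=3 -> substrate=0 bound=4 product=6
t=10: arr=1 -> substrate=0 bound=4 product=7
t=11: arr=3 -> substrate=0 bound=4 product=10
t=12: arr=1 -> substrate=0 bound=4 product=11
t=13: arr=3 -> substrate=0 bound=4 product=14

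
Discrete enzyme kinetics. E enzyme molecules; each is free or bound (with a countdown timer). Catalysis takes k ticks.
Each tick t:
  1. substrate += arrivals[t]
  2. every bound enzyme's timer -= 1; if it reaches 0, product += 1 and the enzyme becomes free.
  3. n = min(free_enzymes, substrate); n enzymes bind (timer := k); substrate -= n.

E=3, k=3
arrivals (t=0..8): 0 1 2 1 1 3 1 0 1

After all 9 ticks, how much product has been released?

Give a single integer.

Answer: 6

Derivation:
t=0: arr=0 -> substrate=0 bound=0 product=0
t=1: arr=1 -> substrate=0 bound=1 product=0
t=2: arr=2 -> substrate=0 bound=3 product=0
t=3: arr=1 -> substrate=1 bound=3 product=0
t=4: arr=1 -> substrate=1 bound=3 product=1
t=5: arr=3 -> substrate=2 bound=3 product=3
t=6: arr=1 -> substrate=3 bound=3 product=3
t=7: arr=0 -> substrate=2 bound=3 product=4
t=8: arr=1 -> substrate=1 bound=3 product=6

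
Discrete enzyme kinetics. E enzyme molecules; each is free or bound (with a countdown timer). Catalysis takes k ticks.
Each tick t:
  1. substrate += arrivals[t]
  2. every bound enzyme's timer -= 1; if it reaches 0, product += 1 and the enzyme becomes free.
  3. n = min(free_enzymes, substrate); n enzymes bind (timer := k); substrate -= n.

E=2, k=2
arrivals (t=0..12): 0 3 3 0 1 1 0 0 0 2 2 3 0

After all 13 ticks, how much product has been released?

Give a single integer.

Answer: 10

Derivation:
t=0: arr=0 -> substrate=0 bound=0 product=0
t=1: arr=3 -> substrate=1 bound=2 product=0
t=2: arr=3 -> substrate=4 bound=2 product=0
t=3: arr=0 -> substrate=2 bound=2 product=2
t=4: arr=1 -> substrate=3 bound=2 product=2
t=5: arr=1 -> substrate=2 bound=2 product=4
t=6: arr=0 -> substrate=2 bound=2 product=4
t=7: arr=0 -> substrate=0 bound=2 product=6
t=8: arr=0 -> substrate=0 bound=2 product=6
t=9: arr=2 -> substrate=0 bound=2 product=8
t=10: arr=2 -> substrate=2 bound=2 product=8
t=11: arr=3 -> substrate=3 bound=2 product=10
t=12: arr=0 -> substrate=3 bound=2 product=10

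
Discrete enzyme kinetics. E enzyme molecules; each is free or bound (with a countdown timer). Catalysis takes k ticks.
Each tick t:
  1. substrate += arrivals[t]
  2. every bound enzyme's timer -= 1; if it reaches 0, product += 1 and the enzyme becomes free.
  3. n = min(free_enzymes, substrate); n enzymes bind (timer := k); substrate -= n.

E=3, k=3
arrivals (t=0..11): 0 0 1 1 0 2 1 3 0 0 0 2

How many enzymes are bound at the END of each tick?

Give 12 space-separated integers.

t=0: arr=0 -> substrate=0 bound=0 product=0
t=1: arr=0 -> substrate=0 bound=0 product=0
t=2: arr=1 -> substrate=0 bound=1 product=0
t=3: arr=1 -> substrate=0 bound=2 product=0
t=4: arr=0 -> substrate=0 bound=2 product=0
t=5: arr=2 -> substrate=0 bound=3 product=1
t=6: arr=1 -> substrate=0 bound=3 product=2
t=7: arr=3 -> substrate=3 bound=3 product=2
t=8: arr=0 -> substrate=1 bound=3 product=4
t=9: arr=0 -> substrate=0 bound=3 product=5
t=10: arr=0 -> substrate=0 bound=3 product=5
t=11: arr=2 -> substrate=0 bound=3 product=7

Answer: 0 0 1 2 2 3 3 3 3 3 3 3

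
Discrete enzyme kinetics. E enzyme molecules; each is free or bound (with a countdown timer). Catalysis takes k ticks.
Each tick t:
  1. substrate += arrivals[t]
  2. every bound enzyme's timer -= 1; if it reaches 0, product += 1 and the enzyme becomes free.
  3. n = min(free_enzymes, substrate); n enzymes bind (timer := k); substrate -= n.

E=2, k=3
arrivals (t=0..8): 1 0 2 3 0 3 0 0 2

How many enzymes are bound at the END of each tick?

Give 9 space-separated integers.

Answer: 1 1 2 2 2 2 2 2 2

Derivation:
t=0: arr=1 -> substrate=0 bound=1 product=0
t=1: arr=0 -> substrate=0 bound=1 product=0
t=2: arr=2 -> substrate=1 bound=2 product=0
t=3: arr=3 -> substrate=3 bound=2 product=1
t=4: arr=0 -> substrate=3 bound=2 product=1
t=5: arr=3 -> substrate=5 bound=2 product=2
t=6: arr=0 -> substrate=4 bound=2 product=3
t=7: arr=0 -> substrate=4 bound=2 product=3
t=8: arr=2 -> substrate=5 bound=2 product=4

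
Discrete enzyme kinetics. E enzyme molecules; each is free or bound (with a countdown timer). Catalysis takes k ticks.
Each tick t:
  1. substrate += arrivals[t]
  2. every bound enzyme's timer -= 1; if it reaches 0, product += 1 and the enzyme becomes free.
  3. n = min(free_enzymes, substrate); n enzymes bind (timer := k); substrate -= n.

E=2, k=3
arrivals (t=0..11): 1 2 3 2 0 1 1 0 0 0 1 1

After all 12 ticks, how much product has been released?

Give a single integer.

Answer: 6

Derivation:
t=0: arr=1 -> substrate=0 bound=1 product=0
t=1: arr=2 -> substrate=1 bound=2 product=0
t=2: arr=3 -> substrate=4 bound=2 product=0
t=3: arr=2 -> substrate=5 bound=2 product=1
t=4: arr=0 -> substrate=4 bound=2 product=2
t=5: arr=1 -> substrate=5 bound=2 product=2
t=6: arr=1 -> substrate=5 bound=2 product=3
t=7: arr=0 -> substrate=4 bound=2 product=4
t=8: arr=0 -> substrate=4 bound=2 product=4
t=9: arr=0 -> substrate=3 bound=2 product=5
t=10: arr=1 -> substrate=3 bound=2 product=6
t=11: arr=1 -> substrate=4 bound=2 product=6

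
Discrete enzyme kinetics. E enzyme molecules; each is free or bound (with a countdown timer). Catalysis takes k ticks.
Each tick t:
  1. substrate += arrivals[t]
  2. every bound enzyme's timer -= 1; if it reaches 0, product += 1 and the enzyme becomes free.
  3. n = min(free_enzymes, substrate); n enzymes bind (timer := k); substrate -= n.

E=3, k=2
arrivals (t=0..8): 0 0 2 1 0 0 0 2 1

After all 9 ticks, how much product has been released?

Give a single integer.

Answer: 3

Derivation:
t=0: arr=0 -> substrate=0 bound=0 product=0
t=1: arr=0 -> substrate=0 bound=0 product=0
t=2: arr=2 -> substrate=0 bound=2 product=0
t=3: arr=1 -> substrate=0 bound=3 product=0
t=4: arr=0 -> substrate=0 bound=1 product=2
t=5: arr=0 -> substrate=0 bound=0 product=3
t=6: arr=0 -> substrate=0 bound=0 product=3
t=7: arr=2 -> substrate=0 bound=2 product=3
t=8: arr=1 -> substrate=0 bound=3 product=3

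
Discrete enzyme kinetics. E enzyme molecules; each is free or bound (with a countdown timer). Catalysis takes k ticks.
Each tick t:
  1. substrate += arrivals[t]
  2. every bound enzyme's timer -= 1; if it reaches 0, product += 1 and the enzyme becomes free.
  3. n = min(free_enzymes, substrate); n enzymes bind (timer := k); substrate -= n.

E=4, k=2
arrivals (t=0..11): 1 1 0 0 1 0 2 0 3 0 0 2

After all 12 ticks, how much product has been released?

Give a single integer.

t=0: arr=1 -> substrate=0 bound=1 product=0
t=1: arr=1 -> substrate=0 bound=2 product=0
t=2: arr=0 -> substrate=0 bound=1 product=1
t=3: arr=0 -> substrate=0 bound=0 product=2
t=4: arr=1 -> substrate=0 bound=1 product=2
t=5: arr=0 -> substrate=0 bound=1 product=2
t=6: arr=2 -> substrate=0 bound=2 product=3
t=7: arr=0 -> substrate=0 bound=2 product=3
t=8: arr=3 -> substrate=0 bound=3 product=5
t=9: arr=0 -> substrate=0 bound=3 product=5
t=10: arr=0 -> substrate=0 bound=0 product=8
t=11: arr=2 -> substrate=0 bound=2 product=8

Answer: 8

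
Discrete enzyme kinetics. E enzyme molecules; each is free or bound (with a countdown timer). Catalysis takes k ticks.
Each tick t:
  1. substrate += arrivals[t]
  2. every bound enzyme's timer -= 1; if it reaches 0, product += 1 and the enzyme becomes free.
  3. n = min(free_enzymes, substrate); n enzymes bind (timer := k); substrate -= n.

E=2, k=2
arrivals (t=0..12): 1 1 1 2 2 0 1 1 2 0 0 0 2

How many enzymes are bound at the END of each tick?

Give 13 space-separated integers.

Answer: 1 2 2 2 2 2 2 2 2 2 2 1 2

Derivation:
t=0: arr=1 -> substrate=0 bound=1 product=0
t=1: arr=1 -> substrate=0 bound=2 product=0
t=2: arr=1 -> substrate=0 bound=2 product=1
t=3: arr=2 -> substrate=1 bound=2 product=2
t=4: arr=2 -> substrate=2 bound=2 product=3
t=5: arr=0 -> substrate=1 bound=2 product=4
t=6: arr=1 -> substrate=1 bound=2 product=5
t=7: arr=1 -> substrate=1 bound=2 product=6
t=8: arr=2 -> substrate=2 bound=2 product=7
t=9: arr=0 -> substrate=1 bound=2 product=8
t=10: arr=0 -> substrate=0 bound=2 product=9
t=11: arr=0 -> substrate=0 bound=1 product=10
t=12: arr=2 -> substrate=0 bound=2 product=11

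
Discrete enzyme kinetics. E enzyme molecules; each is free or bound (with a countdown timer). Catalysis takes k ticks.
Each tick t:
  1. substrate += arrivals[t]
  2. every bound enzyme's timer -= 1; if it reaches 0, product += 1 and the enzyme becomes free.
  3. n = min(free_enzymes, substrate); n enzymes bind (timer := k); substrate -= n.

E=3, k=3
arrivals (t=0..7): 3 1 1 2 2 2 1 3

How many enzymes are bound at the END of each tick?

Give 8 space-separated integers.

t=0: arr=3 -> substrate=0 bound=3 product=0
t=1: arr=1 -> substrate=1 bound=3 product=0
t=2: arr=1 -> substrate=2 bound=3 product=0
t=3: arr=2 -> substrate=1 bound=3 product=3
t=4: arr=2 -> substrate=3 bound=3 product=3
t=5: arr=2 -> substrate=5 bound=3 product=3
t=6: arr=1 -> substrate=3 bound=3 product=6
t=7: arr=3 -> substrate=6 bound=3 product=6

Answer: 3 3 3 3 3 3 3 3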